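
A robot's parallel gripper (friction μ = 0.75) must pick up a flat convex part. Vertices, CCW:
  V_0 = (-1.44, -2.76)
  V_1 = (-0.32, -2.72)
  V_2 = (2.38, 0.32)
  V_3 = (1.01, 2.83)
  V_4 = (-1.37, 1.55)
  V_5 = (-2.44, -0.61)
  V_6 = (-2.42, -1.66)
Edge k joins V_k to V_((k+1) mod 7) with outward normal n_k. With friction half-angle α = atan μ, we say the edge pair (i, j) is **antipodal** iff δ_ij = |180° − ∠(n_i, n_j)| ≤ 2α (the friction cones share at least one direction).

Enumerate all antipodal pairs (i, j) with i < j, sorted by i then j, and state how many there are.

count = 9; pairs: (0,2), (0,3), (0,4), (1,3), (1,4), (1,5), (2,4), (2,5), (2,6)

α = atan 0.75 = 36.87°;  2α = 73.74°
n_0 = (+0.0357, -0.9994)
n_1 = (+0.7477, -0.6641)
n_2 = (+0.8778, +0.4791)
n_3 = (-0.4737, +0.8807)
n_4 = (-0.8961, +0.4439)
n_5 = (-0.9998, -0.0190)
n_6 = (-0.7467, -0.6652)
  (0,1): δ = 133.66°  ·
  (0,2): δ = 63.42°  ✓
  (0,3): δ = 26.23°  ✓
  (0,4): δ = 61.60°  ✓
  (0,5): δ = 89.05°  ·
  (0,6): δ = 129.65°  ·
  (1,2): δ = 109.76°  ·
  (1,3): δ = 20.12°  ✓
  (1,4): δ = 15.26°  ✓
  (1,5): δ = 42.70°  ✓
  (1,6): δ = 83.31°  ·
  (2,3): δ = 90.35°  ·
  (2,4): δ = 54.98°  ✓
  (2,5): δ = 27.54°  ✓
  (2,6): δ = 13.07°  ✓
  (3,4): δ = 144.62°  ·
  (3,5): δ = 117.18°  ·
  (3,6): δ = 76.57°  ·
  (4,5): δ = 152.56°  ·
  (4,6): δ = 111.95°  ·
  (5,6): δ = 139.39°  ·
antipodal pairs: 9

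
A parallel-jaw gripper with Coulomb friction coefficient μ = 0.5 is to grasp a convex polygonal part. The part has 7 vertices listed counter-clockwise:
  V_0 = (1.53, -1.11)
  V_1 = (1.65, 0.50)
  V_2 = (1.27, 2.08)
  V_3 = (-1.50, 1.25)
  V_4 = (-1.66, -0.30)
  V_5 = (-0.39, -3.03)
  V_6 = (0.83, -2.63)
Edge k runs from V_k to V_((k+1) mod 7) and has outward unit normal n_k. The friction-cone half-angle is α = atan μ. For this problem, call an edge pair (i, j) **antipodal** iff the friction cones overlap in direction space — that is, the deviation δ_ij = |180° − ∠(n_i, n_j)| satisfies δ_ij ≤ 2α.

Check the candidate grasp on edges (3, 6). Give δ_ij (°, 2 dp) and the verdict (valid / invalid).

δ = 18.83°, valid

α = atan 0.5 = 26.57°;  2α = 53.13°
edge 3: e_3 = (-0.16, -1.55);  n_3 = (-0.9947, +0.1027)
edge 6: e_6 = (+0.70, +1.52);  n_6 = (+0.9083, -0.4183)
∠(n_3, n_6) = 161.17°
δ = |180° − 161.17°| = 18.83°
18.83° ≤ 2α = 53.13°  →  valid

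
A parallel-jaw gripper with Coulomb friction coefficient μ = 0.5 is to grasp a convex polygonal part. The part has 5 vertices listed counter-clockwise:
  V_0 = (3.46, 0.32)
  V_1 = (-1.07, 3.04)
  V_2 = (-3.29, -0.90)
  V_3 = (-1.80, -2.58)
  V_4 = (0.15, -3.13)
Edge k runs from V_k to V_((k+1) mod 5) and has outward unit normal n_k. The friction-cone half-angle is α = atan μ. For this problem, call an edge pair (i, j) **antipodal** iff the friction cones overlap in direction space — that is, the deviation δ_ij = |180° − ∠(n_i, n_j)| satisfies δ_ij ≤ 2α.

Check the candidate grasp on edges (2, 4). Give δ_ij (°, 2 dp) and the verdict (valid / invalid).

δ = 85.38°, invalid

α = atan 0.5 = 26.57°;  2α = 53.13°
edge 2: e_2 = (+1.49, -1.68);  n_2 = (-0.7481, -0.6635)
edge 4: e_4 = (+3.31, +3.45);  n_4 = (+0.7216, -0.6923)
∠(n_2, n_4) = 94.62°
δ = |180° − 94.62°| = 85.38°
85.38° > 2α = 53.13°  →  invalid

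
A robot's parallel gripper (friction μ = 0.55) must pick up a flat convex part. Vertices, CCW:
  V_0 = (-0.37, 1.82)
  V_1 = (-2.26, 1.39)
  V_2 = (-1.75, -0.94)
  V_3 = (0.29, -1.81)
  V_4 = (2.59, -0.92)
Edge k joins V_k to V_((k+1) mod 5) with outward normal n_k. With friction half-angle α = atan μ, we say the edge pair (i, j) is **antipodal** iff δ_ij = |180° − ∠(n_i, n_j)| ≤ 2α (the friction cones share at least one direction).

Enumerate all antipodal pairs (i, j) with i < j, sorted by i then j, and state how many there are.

count = 4; pairs: (0,2), (0,3), (1,4), (2,4)

α = atan 0.55 = 28.81°;  2α = 57.62°
n_0 = (-0.2218, +0.9751)
n_1 = (-0.9769, -0.2138)
n_2 = (-0.3923, -0.9198)
n_3 = (+0.3609, -0.9326)
n_4 = (+0.6793, +0.7339)
  (0,1): δ = 90.47°  ·
  (0,2): δ = 35.91°  ✓
  (0,3): δ = 8.34°  ✓
  (0,4): δ = 124.39°  ·
  (1,2): δ = 125.44°  ·
  (1,3): δ = 81.19°  ·
  (1,4): δ = 34.86°  ✓
  (2,3): δ = 135.75°  ·
  (2,4): δ = 19.69°  ✓
  (3,4): δ = 63.94°  ·
antipodal pairs: 4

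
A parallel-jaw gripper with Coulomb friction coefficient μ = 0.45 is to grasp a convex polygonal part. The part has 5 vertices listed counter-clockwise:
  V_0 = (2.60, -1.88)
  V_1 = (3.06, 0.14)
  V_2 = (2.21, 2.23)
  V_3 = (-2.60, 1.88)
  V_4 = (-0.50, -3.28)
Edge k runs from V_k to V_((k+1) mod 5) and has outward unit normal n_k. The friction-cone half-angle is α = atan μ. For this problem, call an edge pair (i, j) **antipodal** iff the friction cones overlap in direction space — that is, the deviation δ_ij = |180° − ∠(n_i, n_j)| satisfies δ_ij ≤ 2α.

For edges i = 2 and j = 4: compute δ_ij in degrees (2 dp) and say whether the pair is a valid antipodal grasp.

α = atan 0.45 = 24.23°;  2α = 48.46°
edge 2: e_2 = (-4.81, -0.35);  n_2 = (-0.0726, +0.9974)
edge 4: e_4 = (+3.10, +1.40);  n_4 = (+0.4116, -0.9114)
∠(n_2, n_4) = 159.86°
δ = |180° − 159.86°| = 20.14°
20.14° ≤ 2α = 48.46°  →  valid

δ = 20.14°, valid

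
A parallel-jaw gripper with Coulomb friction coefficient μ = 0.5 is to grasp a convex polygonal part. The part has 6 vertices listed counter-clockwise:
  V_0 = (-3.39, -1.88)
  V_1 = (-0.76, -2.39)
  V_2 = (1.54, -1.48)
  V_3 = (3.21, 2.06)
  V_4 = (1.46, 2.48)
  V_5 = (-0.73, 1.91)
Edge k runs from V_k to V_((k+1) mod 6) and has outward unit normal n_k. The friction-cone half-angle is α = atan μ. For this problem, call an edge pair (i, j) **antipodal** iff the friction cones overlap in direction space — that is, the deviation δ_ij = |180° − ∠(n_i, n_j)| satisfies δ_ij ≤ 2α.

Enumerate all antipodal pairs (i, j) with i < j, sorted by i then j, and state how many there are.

count = 7; pairs: (0,3), (0,4), (1,3), (1,4), (1,5), (2,4), (2,5)

α = atan 0.5 = 26.57°;  2α = 53.13°
n_0 = (-0.1904, -0.9817)
n_1 = (+0.3679, -0.9299)
n_2 = (+0.9044, -0.4267)
n_3 = (+0.2334, +0.9724)
n_4 = (-0.2519, +0.9678)
n_5 = (-0.8185, +0.5745)
  (0,1): δ = 147.44°  ·
  (0,2): δ = 104.28°  ·
  (0,3): δ = 2.52°  ✓
  (0,4): δ = 25.56°  ✓
  (0,5): δ = 65.91°  ·
  (1,2): δ = 136.84°  ·
  (1,3): δ = 35.08°  ✓
  (1,4): δ = 7.00°  ✓
  (1,5): δ = 33.35°  ✓
  (2,3): δ = 78.24°  ·
  (2,4): δ = 50.16°  ✓
  (2,5): δ = 9.81°  ✓
  (3,4): δ = 151.92°  ·
  (3,5): δ = 111.57°  ·
  (4,5): δ = 139.65°  ·
antipodal pairs: 7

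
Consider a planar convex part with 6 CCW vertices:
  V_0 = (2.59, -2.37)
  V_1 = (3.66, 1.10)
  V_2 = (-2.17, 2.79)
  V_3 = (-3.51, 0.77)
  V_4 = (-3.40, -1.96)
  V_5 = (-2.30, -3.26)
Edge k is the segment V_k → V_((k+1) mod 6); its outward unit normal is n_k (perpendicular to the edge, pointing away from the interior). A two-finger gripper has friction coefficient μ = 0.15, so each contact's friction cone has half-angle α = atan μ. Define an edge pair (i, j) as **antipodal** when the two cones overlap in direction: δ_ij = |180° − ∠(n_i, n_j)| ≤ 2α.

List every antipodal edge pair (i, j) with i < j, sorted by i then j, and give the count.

count = 1; pairs: (0,2)

α = atan 0.15 = 8.53°;  2α = 17.06°
n_0 = (+0.9556, -0.2947)
n_1 = (+0.2784, +0.9605)
n_2 = (-0.8333, +0.5528)
n_3 = (-0.9992, -0.0403)
n_4 = (-0.7634, -0.6459)
n_5 = (+0.1791, -0.9838)
  (0,1): δ = 89.03°  ·
  (0,2): δ = 16.42°  ✓
  (0,3): δ = 19.44°  ·
  (0,4): δ = 57.37°  ·
  (0,5): δ = 117.45°  ·
  (1,2): δ = 107.39°  ·
  (1,3): δ = 71.53°  ·
  (1,4): δ = 33.60°  ·
  (1,5): δ = 26.48°  ·
  (2,3): δ = 144.13°  ·
  (2,4): δ = 106.20°  ·
  (2,5): δ = 46.13°  ·
  (3,4): δ = 142.07°  ·
  (3,5): δ = 81.99°  ·
  (4,5): δ = 119.92°  ·
antipodal pairs: 1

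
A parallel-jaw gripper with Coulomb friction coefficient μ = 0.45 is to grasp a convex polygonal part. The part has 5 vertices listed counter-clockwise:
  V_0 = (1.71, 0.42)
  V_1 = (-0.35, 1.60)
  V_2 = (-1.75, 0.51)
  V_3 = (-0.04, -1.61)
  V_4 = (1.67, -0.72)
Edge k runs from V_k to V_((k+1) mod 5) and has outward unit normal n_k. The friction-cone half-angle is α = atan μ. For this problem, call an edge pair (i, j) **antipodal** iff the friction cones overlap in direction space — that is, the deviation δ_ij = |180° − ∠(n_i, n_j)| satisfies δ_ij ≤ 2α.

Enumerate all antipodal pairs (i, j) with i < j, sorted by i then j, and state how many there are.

α = atan 0.45 = 24.23°;  2α = 48.46°
n_0 = (+0.4970, +0.8677)
n_1 = (-0.6143, +0.7890)
n_2 = (-0.7784, -0.6278)
n_3 = (+0.4617, -0.8870)
n_4 = (+0.9994, -0.0351)
  (0,1): δ = 112.29°  ·
  (0,2): δ = 21.31°  ✓
  (0,3): δ = 57.30°  ·
  (0,4): δ = 117.80°  ·
  (1,2): δ = 89.01°  ·
  (1,3): δ = 10.41°  ✓
  (1,4): δ = 50.09°  ·
  (2,3): δ = 101.39°  ·
  (2,4): δ = 40.90°  ✓
  (3,4): δ = 119.51°  ·
antipodal pairs: 3

count = 3; pairs: (0,2), (1,3), (2,4)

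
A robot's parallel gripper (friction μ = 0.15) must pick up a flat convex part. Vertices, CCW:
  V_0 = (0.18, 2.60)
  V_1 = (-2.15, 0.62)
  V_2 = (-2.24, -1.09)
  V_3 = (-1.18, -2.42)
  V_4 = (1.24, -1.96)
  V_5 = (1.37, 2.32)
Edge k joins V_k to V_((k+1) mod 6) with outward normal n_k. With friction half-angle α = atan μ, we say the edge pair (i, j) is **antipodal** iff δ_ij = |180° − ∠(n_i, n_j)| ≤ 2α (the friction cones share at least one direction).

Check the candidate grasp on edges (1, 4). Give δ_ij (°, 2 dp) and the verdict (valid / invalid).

δ = 1.27°, valid

α = atan 0.15 = 8.53°;  2α = 17.06°
edge 1: e_1 = (-0.09, -1.71);  n_1 = (-0.9986, +0.0526)
edge 4: e_4 = (+0.13, +4.28);  n_4 = (+0.9995, -0.0304)
∠(n_1, n_4) = 178.73°
δ = |180° − 178.73°| = 1.27°
1.27° ≤ 2α = 17.06°  →  valid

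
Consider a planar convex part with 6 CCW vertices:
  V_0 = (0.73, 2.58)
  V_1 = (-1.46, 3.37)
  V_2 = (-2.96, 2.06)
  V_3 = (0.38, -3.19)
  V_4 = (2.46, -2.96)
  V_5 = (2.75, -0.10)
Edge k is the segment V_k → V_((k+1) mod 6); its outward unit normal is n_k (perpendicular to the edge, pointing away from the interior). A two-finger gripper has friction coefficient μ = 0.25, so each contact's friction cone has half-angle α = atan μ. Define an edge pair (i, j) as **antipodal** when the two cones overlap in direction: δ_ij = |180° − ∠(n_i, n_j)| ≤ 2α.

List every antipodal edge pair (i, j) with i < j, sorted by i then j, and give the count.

count = 2; pairs: (0,3), (2,5)

α = atan 0.25 = 14.04°;  2α = 28.07°
n_0 = (+0.3393, +0.9407)
n_1 = (-0.6578, +0.7532)
n_2 = (-0.8437, -0.5368)
n_3 = (+0.1099, -0.9939)
n_4 = (+0.9949, -0.1009)
n_5 = (+0.7986, +0.6019)
  (0,1): δ = 119.03°  ·
  (0,2): δ = 37.70°  ·
  (0,3): δ = 26.15°  ✓
  (0,4): δ = 104.05°  ·
  (0,5): δ = 146.84°  ·
  (1,2): δ = 98.67°  ·
  (1,3): δ = 34.82°  ·
  (1,4): δ = 43.08°  ·
  (1,5): δ = 85.87°  ·
  (2,3): δ = 116.15°  ·
  (2,4): δ = 38.25°  ·
  (2,5): δ = 4.54°  ✓
  (3,4): δ = 102.10°  ·
  (3,5): δ = 59.30°  ·
  (4,5): δ = 137.20°  ·
antipodal pairs: 2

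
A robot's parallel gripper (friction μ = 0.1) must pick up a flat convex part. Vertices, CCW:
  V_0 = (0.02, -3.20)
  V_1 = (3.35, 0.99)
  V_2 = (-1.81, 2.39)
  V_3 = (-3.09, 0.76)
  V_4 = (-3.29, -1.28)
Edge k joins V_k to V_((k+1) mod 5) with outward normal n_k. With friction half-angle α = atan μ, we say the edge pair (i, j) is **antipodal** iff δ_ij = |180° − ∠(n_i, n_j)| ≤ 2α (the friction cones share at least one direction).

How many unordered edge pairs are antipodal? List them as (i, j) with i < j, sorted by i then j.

α = atan 0.1 = 5.71°;  2α = 11.42°
n_0 = (+0.7829, -0.6222)
n_1 = (+0.2619, +0.9651)
n_2 = (-0.7865, +0.6176)
n_3 = (-0.9952, +0.0976)
n_4 = (-0.5018, -0.8650)
  (0,1): δ = 66.70°  ·
  (0,2): δ = 0.33°  ✓
  (0,3): δ = 32.88°  ·
  (0,4): δ = 98.36°  ·
  (1,2): δ = 112.96°  ·
  (1,3): δ = 80.42°  ·
  (1,4): δ = 14.94°  ·
  (2,3): δ = 147.46°  ·
  (2,4): δ = 81.97°  ·
  (3,4): δ = 114.52°  ·
antipodal pairs: 1

count = 1; pairs: (0,2)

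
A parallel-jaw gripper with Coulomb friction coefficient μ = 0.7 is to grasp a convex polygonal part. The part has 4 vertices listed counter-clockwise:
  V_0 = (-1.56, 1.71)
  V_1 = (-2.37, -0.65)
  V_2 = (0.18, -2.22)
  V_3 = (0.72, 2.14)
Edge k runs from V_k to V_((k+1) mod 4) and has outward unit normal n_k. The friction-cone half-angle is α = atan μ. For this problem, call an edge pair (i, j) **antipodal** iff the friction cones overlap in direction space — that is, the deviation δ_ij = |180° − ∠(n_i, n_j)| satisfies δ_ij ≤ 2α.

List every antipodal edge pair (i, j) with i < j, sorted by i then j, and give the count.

count = 3; pairs: (0,2), (1,2), (1,3)

α = atan 0.7 = 34.99°;  2α = 69.98°
n_0 = (-0.9458, +0.3246)
n_1 = (-0.5243, -0.8515)
n_2 = (+0.9924, -0.1229)
n_3 = (-0.1853, +0.9827)
  (0,1): δ = 102.68°  ·
  (0,2): δ = 11.88°  ✓
  (0,3): δ = 119.62°  ·
  (1,2): δ = 65.44°  ✓
  (1,3): δ = 42.30°  ✓
  (2,3): δ = 72.26°  ·
antipodal pairs: 3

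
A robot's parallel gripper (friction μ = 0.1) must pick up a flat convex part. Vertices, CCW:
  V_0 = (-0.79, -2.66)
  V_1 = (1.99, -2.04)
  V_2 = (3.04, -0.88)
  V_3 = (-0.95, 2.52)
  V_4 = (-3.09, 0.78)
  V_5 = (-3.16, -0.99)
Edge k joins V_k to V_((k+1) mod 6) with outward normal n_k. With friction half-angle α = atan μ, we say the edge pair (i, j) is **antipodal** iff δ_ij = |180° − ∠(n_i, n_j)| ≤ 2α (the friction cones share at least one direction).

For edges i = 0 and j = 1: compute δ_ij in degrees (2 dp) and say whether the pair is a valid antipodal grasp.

δ = 144.72°, invalid

α = atan 0.1 = 5.71°;  2α = 11.42°
edge 0: e_0 = (+2.78, +0.62);  n_0 = (+0.2177, -0.9760)
edge 1: e_1 = (+1.05, +1.16);  n_1 = (+0.7414, -0.6711)
∠(n_0, n_1) = 35.28°
δ = |180° − 35.28°| = 144.72°
144.72° > 2α = 11.42°  →  invalid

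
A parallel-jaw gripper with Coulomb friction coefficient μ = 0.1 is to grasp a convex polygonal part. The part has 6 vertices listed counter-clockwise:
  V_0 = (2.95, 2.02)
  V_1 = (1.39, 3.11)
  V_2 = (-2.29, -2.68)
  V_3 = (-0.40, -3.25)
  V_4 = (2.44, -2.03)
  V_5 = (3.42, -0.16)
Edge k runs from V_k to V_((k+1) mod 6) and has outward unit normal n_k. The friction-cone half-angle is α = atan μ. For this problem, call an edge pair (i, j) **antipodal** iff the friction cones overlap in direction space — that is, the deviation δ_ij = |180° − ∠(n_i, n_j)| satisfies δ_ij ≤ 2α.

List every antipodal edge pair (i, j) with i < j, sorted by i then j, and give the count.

α = atan 0.1 = 5.71°;  2α = 11.42°
n_0 = (+0.5728, +0.8197)
n_1 = (-0.8440, +0.5364)
n_2 = (-0.2887, -0.9574)
n_3 = (+0.3947, -0.9188)
n_4 = (+0.8857, -0.4642)
n_5 = (+0.9775, +0.2108)
  (0,1): δ = 87.50°  ·
  (0,2): δ = 18.16°  ·
  (0,3): δ = 58.19°  ·
  (0,4): δ = 97.29°  ·
  (0,5): δ = 137.11°  ·
  (1,2): δ = 74.34°  ·
  (1,3): δ = 34.31°  ·
  (1,4): δ = 4.78°  ✓
  (1,5): δ = 44.61°  ·
  (2,3): δ = 139.97°  ·
  (2,4): δ = 100.87°  ·
  (2,5): δ = 61.05°  ·
  (3,4): δ = 140.90°  ·
  (3,5): δ = 101.08°  ·
  (4,5): δ = 140.18°  ·
antipodal pairs: 1

count = 1; pairs: (1,4)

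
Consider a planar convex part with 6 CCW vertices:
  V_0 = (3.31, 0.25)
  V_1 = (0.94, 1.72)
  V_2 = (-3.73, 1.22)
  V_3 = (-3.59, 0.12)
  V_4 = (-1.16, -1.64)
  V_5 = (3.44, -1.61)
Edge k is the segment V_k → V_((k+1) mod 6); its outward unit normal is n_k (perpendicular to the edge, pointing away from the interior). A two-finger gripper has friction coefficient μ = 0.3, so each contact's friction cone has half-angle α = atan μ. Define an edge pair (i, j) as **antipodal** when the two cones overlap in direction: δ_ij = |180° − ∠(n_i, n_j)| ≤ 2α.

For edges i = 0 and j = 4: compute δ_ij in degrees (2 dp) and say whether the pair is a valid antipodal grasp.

α = atan 0.3 = 16.70°;  2α = 33.40°
edge 0: e_0 = (-2.37, +1.47);  n_0 = (+0.5271, +0.8498)
edge 4: e_4 = (+4.60, +0.03);  n_4 = (+0.0065, -1.0000)
∠(n_0, n_4) = 147.82°
δ = |180° − 147.82°| = 32.18°
32.18° ≤ 2α = 33.40°  →  valid

δ = 32.18°, valid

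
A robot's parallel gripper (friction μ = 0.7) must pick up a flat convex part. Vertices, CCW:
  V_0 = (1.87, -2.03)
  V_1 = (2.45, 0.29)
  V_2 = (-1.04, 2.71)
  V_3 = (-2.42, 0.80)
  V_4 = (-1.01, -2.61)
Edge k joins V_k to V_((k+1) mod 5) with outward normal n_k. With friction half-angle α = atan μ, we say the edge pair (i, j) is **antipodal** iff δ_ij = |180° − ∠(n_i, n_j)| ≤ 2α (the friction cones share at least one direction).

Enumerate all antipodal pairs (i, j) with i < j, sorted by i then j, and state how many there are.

count = 5; pairs: (0,2), (0,3), (1,3), (1,4), (2,4)

α = atan 0.7 = 34.99°;  2α = 69.98°
n_0 = (+0.9701, -0.2425)
n_1 = (+0.5698, +0.8218)
n_2 = (-0.8106, +0.5856)
n_3 = (-0.9241, -0.3821)
n_4 = (+0.1974, -0.9803)
  (0,1): δ = 110.70°  ·
  (0,2): δ = 21.81°  ✓
  (0,3): δ = 36.50°  ✓
  (0,4): δ = 115.42°  ·
  (1,2): δ = 91.11°  ·
  (1,3): δ = 32.80°  ✓
  (1,4): δ = 46.12°  ✓
  (2,3): δ = 121.69°  ·
  (2,4): δ = 42.76°  ✓
  (3,4): δ = 101.08°  ·
antipodal pairs: 5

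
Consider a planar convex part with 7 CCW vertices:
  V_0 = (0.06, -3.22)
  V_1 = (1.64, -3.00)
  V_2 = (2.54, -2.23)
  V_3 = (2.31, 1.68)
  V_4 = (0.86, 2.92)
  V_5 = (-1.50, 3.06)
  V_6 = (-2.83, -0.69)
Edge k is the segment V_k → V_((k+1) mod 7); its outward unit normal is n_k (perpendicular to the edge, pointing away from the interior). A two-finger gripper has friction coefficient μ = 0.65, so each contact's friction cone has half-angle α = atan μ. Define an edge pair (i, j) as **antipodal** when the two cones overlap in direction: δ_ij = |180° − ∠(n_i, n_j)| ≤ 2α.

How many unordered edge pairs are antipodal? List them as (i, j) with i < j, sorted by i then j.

α = atan 0.65 = 33.02°;  2α = 66.05°
n_0 = (+0.1379, -0.9904)
n_1 = (+0.6501, -0.7599)
n_2 = (+0.9983, +0.0587)
n_3 = (+0.6499, +0.7600)
n_4 = (+0.0592, +0.9982)
n_5 = (-0.9425, +0.3343)
n_6 = (-0.6587, -0.7524)
  (0,1): δ = 147.38°  ·
  (0,2): δ = 94.56°  ·
  (0,3): δ = 48.46°  ✓
  (0,4): δ = 11.32°  ✓
  (0,5): δ = 62.55°  ✓
  (0,6): δ = 130.87°  ·
  (1,2): δ = 127.18°  ·
  (1,3): δ = 81.08°  ·
  (1,4): δ = 43.94°  ✓
  (1,5): δ = 29.92°  ✓
  (1,6): δ = 98.25°  ·
  (2,3): δ = 133.90°  ·
  (2,4): δ = 96.76°  ·
  (2,5): δ = 22.89°  ✓
  (2,6): δ = 45.43°  ✓
  (3,4): δ = 142.86°  ·
  (3,5): δ = 68.99°  ·
  (3,6): δ = 0.66°  ✓
  (4,5): δ = 106.13°  ·
  (4,6): δ = 37.81°  ✓
  (5,6): δ = 111.67°  ·
antipodal pairs: 9

count = 9; pairs: (0,3), (0,4), (0,5), (1,4), (1,5), (2,5), (2,6), (3,6), (4,6)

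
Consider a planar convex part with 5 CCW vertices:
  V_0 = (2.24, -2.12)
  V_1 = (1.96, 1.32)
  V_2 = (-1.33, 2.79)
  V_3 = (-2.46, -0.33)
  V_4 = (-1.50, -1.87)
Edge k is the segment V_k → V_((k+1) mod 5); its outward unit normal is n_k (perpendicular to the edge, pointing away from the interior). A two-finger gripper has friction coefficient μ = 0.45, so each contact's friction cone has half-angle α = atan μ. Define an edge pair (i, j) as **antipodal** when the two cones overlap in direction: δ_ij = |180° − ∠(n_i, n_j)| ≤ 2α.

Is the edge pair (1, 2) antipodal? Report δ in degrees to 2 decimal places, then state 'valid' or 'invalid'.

α = atan 0.45 = 24.23°;  2α = 48.46°
edge 1: e_1 = (-3.29, +1.47);  n_1 = (+0.4079, +0.9130)
edge 2: e_2 = (-1.13, -3.12);  n_2 = (-0.9402, +0.3405)
∠(n_1, n_2) = 94.17°
δ = |180° − 94.17°| = 85.83°
85.83° > 2α = 48.46°  →  invalid

δ = 85.83°, invalid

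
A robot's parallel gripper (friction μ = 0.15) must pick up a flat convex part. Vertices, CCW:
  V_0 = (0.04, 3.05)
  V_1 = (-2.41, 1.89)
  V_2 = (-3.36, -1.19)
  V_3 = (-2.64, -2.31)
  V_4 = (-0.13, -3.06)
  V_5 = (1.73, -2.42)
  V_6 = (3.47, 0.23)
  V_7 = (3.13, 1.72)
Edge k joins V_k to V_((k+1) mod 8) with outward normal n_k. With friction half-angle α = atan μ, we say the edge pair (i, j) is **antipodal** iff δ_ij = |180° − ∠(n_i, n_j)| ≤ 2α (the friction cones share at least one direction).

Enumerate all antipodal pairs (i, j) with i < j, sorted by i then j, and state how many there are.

α = atan 0.15 = 8.53°;  2α = 17.06°
n_0 = (-0.4279, +0.9038)
n_1 = (-0.9556, +0.2947)
n_2 = (-0.8412, -0.5408)
n_3 = (-0.2863, -0.9581)
n_4 = (+0.3254, -0.9456)
n_5 = (+0.8359, -0.5489)
n_6 = (+0.9749, +0.2225)
n_7 = (+0.3954, +0.9185)
  (0,1): δ = 132.48°  ·
  (0,2): δ = 82.60°  ·
  (0,3): δ = 41.97°  ·
  (0,4): δ = 6.35°  ✓
  (0,5): δ = 31.37°  ·
  (0,6): δ = 77.52°  ·
  (0,7): δ = 131.38°  ·
  (1,2): δ = 130.12°  ·
  (1,3): δ = 89.49°  ·
  (1,4): δ = 53.87°  ·
  (1,5): δ = 16.15°  ✓
  (1,6): δ = 30.00°  ·
  (1,7): δ = 83.85°  ·
  (2,3): δ = 139.37°  ·
  (2,4): δ = 103.75°  ·
  (2,5): δ = 66.02°  ·
  (2,6): δ = 19.88°  ·
  (2,7): δ = 33.98°  ·
  (3,4): δ = 144.38°  ·
  (3,5): δ = 106.65°  ·
  (3,6): δ = 60.51°  ·
  (3,7): δ = 6.65°  ✓
  (4,5): δ = 142.28°  ·
  (4,6): δ = 96.13°  ·
  (4,7): δ = 42.28°  ·
  (5,6): δ = 133.86°  ·
  (5,7): δ = 80.00°  ·
  (6,7): δ = 126.14°  ·
antipodal pairs: 3

count = 3; pairs: (0,4), (1,5), (3,7)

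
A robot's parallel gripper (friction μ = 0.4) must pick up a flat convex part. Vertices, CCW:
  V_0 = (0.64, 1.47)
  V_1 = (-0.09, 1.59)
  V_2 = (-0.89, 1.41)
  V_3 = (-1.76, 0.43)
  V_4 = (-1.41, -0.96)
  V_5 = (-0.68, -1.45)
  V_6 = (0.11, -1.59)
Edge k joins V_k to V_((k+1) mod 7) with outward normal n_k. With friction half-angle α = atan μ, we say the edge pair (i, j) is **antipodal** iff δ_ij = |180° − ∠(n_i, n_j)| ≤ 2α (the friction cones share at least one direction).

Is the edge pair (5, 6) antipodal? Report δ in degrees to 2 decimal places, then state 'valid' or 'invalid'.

α = atan 0.4 = 21.80°;  2α = 43.60°
edge 5: e_5 = (+0.79, -0.14);  n_5 = (-0.1745, -0.9847)
edge 6: e_6 = (+0.53, +3.06);  n_6 = (+0.9853, -0.1707)
∠(n_5, n_6) = 90.22°
δ = |180° − 90.22°| = 89.78°
89.78° > 2α = 43.60°  →  invalid

δ = 89.78°, invalid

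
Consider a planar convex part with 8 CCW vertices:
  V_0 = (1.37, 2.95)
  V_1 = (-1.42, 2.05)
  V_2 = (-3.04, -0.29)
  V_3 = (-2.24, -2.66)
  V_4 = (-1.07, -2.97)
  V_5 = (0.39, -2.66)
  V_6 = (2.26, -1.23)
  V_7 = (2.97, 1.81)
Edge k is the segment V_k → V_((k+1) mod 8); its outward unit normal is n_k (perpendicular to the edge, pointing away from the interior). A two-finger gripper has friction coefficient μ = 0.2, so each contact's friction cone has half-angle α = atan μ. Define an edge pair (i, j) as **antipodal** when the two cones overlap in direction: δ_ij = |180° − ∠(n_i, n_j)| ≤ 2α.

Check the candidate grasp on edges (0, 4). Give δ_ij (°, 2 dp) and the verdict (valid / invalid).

δ = 5.89°, valid

α = atan 0.2 = 11.31°;  2α = 22.62°
edge 0: e_0 = (-2.79, -0.90);  n_0 = (-0.3070, +0.9517)
edge 4: e_4 = (+1.46, +0.31);  n_4 = (+0.2077, -0.9782)
∠(n_0, n_4) = 174.11°
δ = |180° − 174.11°| = 5.89°
5.89° ≤ 2α = 22.62°  →  valid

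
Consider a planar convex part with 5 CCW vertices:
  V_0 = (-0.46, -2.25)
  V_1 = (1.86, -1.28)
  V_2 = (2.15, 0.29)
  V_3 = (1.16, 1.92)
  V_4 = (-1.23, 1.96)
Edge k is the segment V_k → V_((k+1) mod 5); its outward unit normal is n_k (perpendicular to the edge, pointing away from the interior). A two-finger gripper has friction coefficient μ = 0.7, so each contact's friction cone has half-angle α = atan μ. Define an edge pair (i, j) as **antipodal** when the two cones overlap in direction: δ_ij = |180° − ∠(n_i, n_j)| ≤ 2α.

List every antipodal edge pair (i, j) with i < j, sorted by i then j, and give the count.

α = atan 0.7 = 34.99°;  2α = 69.98°
n_0 = (+0.3857, -0.9226)
n_1 = (+0.9834, -0.1816)
n_2 = (+0.8547, +0.5191)
n_3 = (+0.0167, +0.9999)
n_4 = (-0.9837, -0.1799)
  (0,1): δ = 123.16°  ·
  (0,2): δ = 81.42°  ·
  (0,3): δ = 23.65°  ✓
  (0,4): δ = 77.67°  ·
  (1,2): δ = 138.26°  ·
  (1,3): δ = 80.49°  ·
  (1,4): δ = 20.83°  ✓
  (2,3): δ = 122.23°  ·
  (2,4): δ = 20.91°  ✓
  (3,4): δ = 78.68°  ·
antipodal pairs: 3

count = 3; pairs: (0,3), (1,4), (2,4)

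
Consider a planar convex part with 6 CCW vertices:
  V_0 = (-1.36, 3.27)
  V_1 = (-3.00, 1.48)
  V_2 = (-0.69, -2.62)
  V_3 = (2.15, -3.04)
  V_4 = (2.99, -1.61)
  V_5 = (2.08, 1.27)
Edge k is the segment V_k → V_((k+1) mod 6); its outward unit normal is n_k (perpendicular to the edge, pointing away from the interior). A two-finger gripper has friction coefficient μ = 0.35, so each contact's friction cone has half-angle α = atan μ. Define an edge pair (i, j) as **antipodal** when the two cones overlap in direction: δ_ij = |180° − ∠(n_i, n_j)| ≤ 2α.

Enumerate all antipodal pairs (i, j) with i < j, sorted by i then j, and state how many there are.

α = atan 0.35 = 19.29°;  2α = 38.58°
n_0 = (-0.7373, +0.6755)
n_1 = (-0.8712, -0.4909)
n_2 = (-0.1463, -0.9892)
n_3 = (+0.8622, -0.5065)
n_4 = (+0.9535, +0.3013)
n_5 = (+0.5026, +0.8645)
  (0,1): δ = 108.11°  ·
  (0,2): δ = 55.92°  ·
  (0,3): δ = 12.07°  ✓
  (0,4): δ = 60.03°  ·
  (0,5): δ = 102.32°  ·
  (1,2): δ = 127.81°  ·
  (1,3): δ = 59.83°  ·
  (1,4): δ = 11.86°  ✓
  (1,5): δ = 30.43°  ✓
  (2,3): δ = 112.02°  ·
  (2,4): δ = 64.05°  ·
  (2,5): δ = 21.76°  ✓
  (3,4): δ = 132.03°  ·
  (3,5): δ = 89.74°  ·
  (4,5): δ = 137.71°  ·
antipodal pairs: 4

count = 4; pairs: (0,3), (1,4), (1,5), (2,5)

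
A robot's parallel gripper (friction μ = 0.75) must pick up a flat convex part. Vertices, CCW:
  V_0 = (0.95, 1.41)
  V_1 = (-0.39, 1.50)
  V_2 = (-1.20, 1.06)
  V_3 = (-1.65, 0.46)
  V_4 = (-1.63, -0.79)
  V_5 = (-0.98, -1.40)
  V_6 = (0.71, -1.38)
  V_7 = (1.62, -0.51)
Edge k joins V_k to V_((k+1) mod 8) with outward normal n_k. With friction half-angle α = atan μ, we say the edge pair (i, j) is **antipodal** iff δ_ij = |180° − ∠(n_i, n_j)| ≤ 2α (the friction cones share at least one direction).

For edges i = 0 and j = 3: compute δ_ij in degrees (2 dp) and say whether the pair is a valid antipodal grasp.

δ = 85.24°, invalid

α = atan 0.75 = 36.87°;  2α = 73.74°
edge 0: e_0 = (-1.34, +0.09);  n_0 = (+0.0670, +0.9978)
edge 3: e_3 = (+0.02, -1.25);  n_3 = (-0.9999, -0.0160)
∠(n_0, n_3) = 94.76°
δ = |180° − 94.76°| = 85.24°
85.24° > 2α = 73.74°  →  invalid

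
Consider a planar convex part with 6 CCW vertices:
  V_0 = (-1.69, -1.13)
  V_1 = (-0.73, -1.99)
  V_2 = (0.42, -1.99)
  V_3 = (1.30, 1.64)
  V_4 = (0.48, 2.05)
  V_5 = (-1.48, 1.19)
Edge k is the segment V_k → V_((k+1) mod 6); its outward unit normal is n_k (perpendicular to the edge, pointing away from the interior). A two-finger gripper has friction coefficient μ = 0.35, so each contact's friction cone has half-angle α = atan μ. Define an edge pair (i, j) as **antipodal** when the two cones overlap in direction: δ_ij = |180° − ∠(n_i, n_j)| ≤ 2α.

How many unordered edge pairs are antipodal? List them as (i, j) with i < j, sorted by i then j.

count = 4; pairs: (0,3), (1,3), (1,4), (2,5)

α = atan 0.35 = 19.29°;  2α = 38.58°
n_0 = (-0.6672, -0.7448)
n_1 = (+0.0000, -1.0000)
n_2 = (+0.9719, -0.2356)
n_3 = (+0.4472, +0.8944)
n_4 = (-0.4018, +0.9157)
n_5 = (-0.9959, +0.0901)
  (0,1): δ = 138.14°  ·
  (0,2): δ = 61.77°  ·
  (0,3): δ = 15.29°  ✓
  (0,4): δ = 65.55°  ·
  (0,5): δ = 126.68°  ·
  (1,2): δ = 103.63°  ·
  (1,3): δ = 26.57°  ✓
  (1,4): δ = 23.69°  ✓
  (1,5): δ = 84.83°  ·
  (2,3): δ = 102.94°  ·
  (2,4): δ = 52.68°  ·
  (2,5): δ = 8.45°  ✓
  (3,4): δ = 129.74°  ·
  (3,5): δ = 68.61°  ·
  (4,5): δ = 118.86°  ·
antipodal pairs: 4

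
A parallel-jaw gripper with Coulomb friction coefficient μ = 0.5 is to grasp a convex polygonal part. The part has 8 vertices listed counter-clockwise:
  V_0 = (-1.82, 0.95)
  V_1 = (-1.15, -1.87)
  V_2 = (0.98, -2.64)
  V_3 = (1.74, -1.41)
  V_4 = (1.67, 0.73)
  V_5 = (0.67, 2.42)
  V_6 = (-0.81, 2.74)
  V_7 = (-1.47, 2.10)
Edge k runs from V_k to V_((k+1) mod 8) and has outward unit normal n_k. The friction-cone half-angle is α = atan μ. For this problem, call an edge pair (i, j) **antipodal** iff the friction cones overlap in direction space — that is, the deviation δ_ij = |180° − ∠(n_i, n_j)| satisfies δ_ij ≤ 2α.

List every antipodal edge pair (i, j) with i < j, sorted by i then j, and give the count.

count = 10; pairs: (0,2), (0,3), (0,4), (1,4), (1,5), (2,6), (2,7), (3,6), (3,7), (4,7)

α = atan 0.5 = 26.57°;  2α = 53.13°
n_0 = (-0.9729, -0.2312)
n_1 = (-0.3400, -0.9404)
n_2 = (+0.8507, -0.5256)
n_3 = (+0.9995, +0.0327)
n_4 = (+0.8606, +0.5092)
n_5 = (+0.2113, +0.9774)
n_6 = (-0.6961, +0.7179)
n_7 = (-0.9567, +0.2912)
  (0,1): δ = 123.24°  ·
  (0,2): δ = 45.08°  ✓
  (0,3): δ = 11.49°  ✓
  (0,4): δ = 17.25°  ✓
  (0,5): δ = 64.43°  ·
  (0,6): δ = 120.75°  ·
  (0,7): δ = 149.71°  ·
  (1,2): δ = 101.84°  ·
  (1,3): δ = 68.25°  ·
  (1,4): δ = 39.51°  ✓
  (1,5): δ = 7.67°  ✓
  (1,6): δ = 63.99°  ·
  (1,7): δ = 92.95°  ·
  (2,3): δ = 146.42°  ·
  (2,4): δ = 117.68°  ·
  (2,5): δ = 70.49°  ·
  (2,6): δ = 14.17°  ✓
  (2,7): δ = 14.78°  ✓
  (3,4): δ = 151.26°  ·
  (3,5): δ = 104.07°  ·
  (3,6): δ = 47.75°  ✓
  (3,7): δ = 18.80°  ✓
  (4,5): δ = 132.81°  ·
  (4,6): δ = 76.49°  ·
  (4,7): δ = 47.54°  ✓
  (5,6): δ = 123.68°  ·
  (5,7): δ = 94.73°  ·
  (6,7): δ = 151.05°  ·
antipodal pairs: 10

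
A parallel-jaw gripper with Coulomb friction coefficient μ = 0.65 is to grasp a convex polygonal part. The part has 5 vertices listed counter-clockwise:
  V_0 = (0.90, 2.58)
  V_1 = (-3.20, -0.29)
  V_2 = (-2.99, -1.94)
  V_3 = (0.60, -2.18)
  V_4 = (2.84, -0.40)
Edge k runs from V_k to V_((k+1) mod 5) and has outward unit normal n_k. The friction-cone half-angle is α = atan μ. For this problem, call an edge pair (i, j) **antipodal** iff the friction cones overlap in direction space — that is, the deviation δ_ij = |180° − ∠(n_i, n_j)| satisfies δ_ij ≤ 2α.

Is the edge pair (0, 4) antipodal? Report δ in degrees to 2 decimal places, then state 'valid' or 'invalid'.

δ = 88.07°, invalid

α = atan 0.65 = 33.02°;  2α = 66.05°
edge 0: e_0 = (-4.10, -2.87);  n_0 = (-0.5735, +0.8192)
edge 4: e_4 = (-1.94, +2.98);  n_4 = (+0.8381, +0.5456)
∠(n_0, n_4) = 91.93°
δ = |180° − 91.93°| = 88.07°
88.07° > 2α = 66.05°  →  invalid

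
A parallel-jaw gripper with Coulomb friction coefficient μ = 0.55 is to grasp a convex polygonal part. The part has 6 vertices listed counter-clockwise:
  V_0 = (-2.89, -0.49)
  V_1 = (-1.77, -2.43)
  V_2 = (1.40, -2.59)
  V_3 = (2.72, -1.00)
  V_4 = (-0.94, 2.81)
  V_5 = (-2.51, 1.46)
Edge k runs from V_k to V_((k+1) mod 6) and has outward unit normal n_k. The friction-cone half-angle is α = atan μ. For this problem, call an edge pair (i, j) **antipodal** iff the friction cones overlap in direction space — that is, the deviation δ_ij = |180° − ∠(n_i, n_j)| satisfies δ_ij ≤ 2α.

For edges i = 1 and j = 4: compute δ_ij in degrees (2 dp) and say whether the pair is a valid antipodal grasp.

δ = 43.58°, valid

α = atan 0.55 = 28.81°;  2α = 57.62°
edge 1: e_1 = (+3.17, -0.16);  n_1 = (-0.0504, -0.9987)
edge 4: e_4 = (-1.57, -1.35);  n_4 = (-0.6520, +0.7582)
∠(n_1, n_4) = 136.42°
δ = |180° − 136.42°| = 43.58°
43.58° ≤ 2α = 57.62°  →  valid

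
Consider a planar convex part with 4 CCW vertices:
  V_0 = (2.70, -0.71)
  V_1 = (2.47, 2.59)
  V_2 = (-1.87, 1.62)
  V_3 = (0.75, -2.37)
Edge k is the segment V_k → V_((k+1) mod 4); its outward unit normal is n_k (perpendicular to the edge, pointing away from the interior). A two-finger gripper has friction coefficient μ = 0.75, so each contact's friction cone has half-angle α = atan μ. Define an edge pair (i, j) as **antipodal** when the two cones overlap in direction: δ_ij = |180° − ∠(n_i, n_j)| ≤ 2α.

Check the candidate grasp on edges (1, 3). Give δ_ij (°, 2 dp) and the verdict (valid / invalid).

δ = 27.81°, valid

α = atan 0.75 = 36.87°;  2α = 73.74°
edge 1: e_1 = (-4.34, -0.97);  n_1 = (-0.2181, +0.9759)
edge 3: e_3 = (+1.95, +1.66);  n_3 = (+0.6482, -0.7615)
∠(n_1, n_3) = 152.19°
δ = |180° − 152.19°| = 27.81°
27.81° ≤ 2α = 73.74°  →  valid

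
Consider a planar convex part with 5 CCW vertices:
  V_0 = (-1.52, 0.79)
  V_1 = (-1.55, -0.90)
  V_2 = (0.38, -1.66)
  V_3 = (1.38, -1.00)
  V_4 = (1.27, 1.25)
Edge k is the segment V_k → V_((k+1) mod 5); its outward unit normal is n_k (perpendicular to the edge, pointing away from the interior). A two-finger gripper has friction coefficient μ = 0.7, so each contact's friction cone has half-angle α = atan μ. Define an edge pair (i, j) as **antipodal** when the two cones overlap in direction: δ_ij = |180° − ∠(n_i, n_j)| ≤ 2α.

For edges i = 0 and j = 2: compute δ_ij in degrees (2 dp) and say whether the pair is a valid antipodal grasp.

α = atan 0.7 = 34.99°;  2α = 69.98°
edge 0: e_0 = (-0.03, -1.69);  n_0 = (-0.9998, +0.0177)
edge 2: e_2 = (+1.00, +0.66);  n_2 = (+0.5508, -0.8346)
∠(n_0, n_2) = 124.44°
δ = |180° − 124.44°| = 55.56°
55.56° ≤ 2α = 69.98°  →  valid

δ = 55.56°, valid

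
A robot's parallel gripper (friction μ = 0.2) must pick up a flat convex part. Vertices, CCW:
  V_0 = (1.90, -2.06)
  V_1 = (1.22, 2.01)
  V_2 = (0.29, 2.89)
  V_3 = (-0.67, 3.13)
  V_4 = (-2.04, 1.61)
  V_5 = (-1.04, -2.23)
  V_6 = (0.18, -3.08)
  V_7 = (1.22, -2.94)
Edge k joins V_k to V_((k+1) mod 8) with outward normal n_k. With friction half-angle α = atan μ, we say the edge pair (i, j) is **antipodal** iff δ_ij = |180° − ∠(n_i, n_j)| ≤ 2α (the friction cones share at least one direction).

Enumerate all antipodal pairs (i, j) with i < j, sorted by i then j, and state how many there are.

count = 5; pairs: (0,4), (1,5), (2,5), (2,6), (3,7)

α = atan 0.2 = 11.31°;  2α = 22.62°
n_0 = (+0.9863, +0.1648)
n_1 = (+0.6873, +0.7264)
n_2 = (+0.2425, +0.9701)
n_3 = (-0.7428, +0.6695)
n_4 = (-0.9677, -0.2520)
n_5 = (-0.5717, -0.8205)
n_6 = (+0.1334, -0.9911)
n_7 = (+0.7913, -0.6114)
  (0,1): δ = 142.90°  ·
  (0,2): δ = 113.52°  ·
  (0,3): δ = 51.51°  ·
  (0,4): δ = 5.11°  ✓
  (0,5): δ = 45.65°  ·
  (0,6): δ = 88.18°  ·
  (0,7): δ = 132.82°  ·
  (1,2): δ = 150.62°  ·
  (1,3): δ = 88.61°  ·
  (1,4): δ = 31.99°  ·
  (1,5): δ = 8.55°  ✓
  (1,6): δ = 51.08°  ·
  (1,7): δ = 95.72°  ·
  (2,3): δ = 117.99°  ·
  (2,4): δ = 61.37°  ·
  (2,5): δ = 20.83°  ✓
  (2,6): δ = 21.70°  ✓
  (2,7): δ = 66.34°  ·
  (3,4): δ = 123.37°  ·
  (3,5): δ = 82.84°  ·
  (3,6): δ = 40.30°  ·
  (3,7): δ = 4.33°  ✓
  (4,5): δ = 139.46°  ·
  (4,6): δ = 96.93°  ·
  (4,7): δ = 52.29°  ·
  (5,6): δ = 137.47°  ·
  (5,7): δ = 92.83°  ·
  (6,7): δ = 135.36°  ·
antipodal pairs: 5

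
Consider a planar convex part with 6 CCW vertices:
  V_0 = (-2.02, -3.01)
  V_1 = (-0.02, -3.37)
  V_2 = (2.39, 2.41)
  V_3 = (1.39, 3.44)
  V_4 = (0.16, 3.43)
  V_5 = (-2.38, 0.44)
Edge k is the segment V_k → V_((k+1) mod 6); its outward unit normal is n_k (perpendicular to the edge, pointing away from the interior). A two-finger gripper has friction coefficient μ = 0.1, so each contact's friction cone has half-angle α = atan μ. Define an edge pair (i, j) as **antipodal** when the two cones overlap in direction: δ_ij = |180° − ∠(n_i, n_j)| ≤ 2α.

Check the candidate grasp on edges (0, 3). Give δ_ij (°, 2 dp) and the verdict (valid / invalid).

δ = 10.67°, valid

α = atan 0.1 = 5.71°;  2α = 11.42°
edge 0: e_0 = (+2.00, -0.36);  n_0 = (-0.1772, -0.9842)
edge 3: e_3 = (-1.23, -0.01);  n_3 = (-0.0081, +1.0000)
∠(n_0, n_3) = 169.33°
δ = |180° − 169.33°| = 10.67°
10.67° ≤ 2α = 11.42°  →  valid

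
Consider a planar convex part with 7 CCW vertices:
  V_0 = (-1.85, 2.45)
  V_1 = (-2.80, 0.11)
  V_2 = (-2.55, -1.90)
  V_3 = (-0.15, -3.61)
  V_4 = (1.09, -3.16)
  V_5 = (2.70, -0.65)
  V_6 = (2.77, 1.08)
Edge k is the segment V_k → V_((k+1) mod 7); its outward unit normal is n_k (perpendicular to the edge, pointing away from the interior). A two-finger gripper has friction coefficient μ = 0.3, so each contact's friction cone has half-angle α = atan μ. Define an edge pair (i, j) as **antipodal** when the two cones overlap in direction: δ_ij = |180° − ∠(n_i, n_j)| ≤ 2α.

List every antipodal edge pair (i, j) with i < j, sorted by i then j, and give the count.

count = 4; pairs: (0,4), (0,5), (1,5), (2,6)

α = atan 0.3 = 16.70°;  2α = 33.40°
n_0 = (-0.9266, +0.3762)
n_1 = (-0.9924, -0.1234)
n_2 = (-0.5803, -0.8144)
n_3 = (+0.3411, -0.9400)
n_4 = (+0.8417, -0.5399)
n_5 = (+0.9992, -0.0404)
n_6 = (+0.2843, +0.9587)
  (0,1): δ = 150.81°  ·
  (0,2): δ = 103.37°  ·
  (0,3): δ = 47.96°  ·
  (0,4): δ = 10.58°  ✓
  (0,5): δ = 19.78°  ✓
  (0,6): δ = 95.58°  ·
  (1,2): δ = 132.56°  ·
  (1,3): δ = 77.14°  ·
  (1,4): δ = 39.77°  ·
  (1,5): δ = 9.41°  ✓
  (1,6): δ = 66.39°  ·
  (2,3): δ = 124.58°  ·
  (2,4): δ = 87.21°  ·
  (2,5): δ = 56.85°  ·
  (2,6): δ = 18.95°  ✓
  (3,4): δ = 142.62°  ·
  (3,5): δ = 112.26°  ·
  (3,6): δ = 36.46°  ·
  (4,5): δ = 149.64°  ·
  (4,6): δ = 73.84°  ·
  (5,6): δ = 104.20°  ·
antipodal pairs: 4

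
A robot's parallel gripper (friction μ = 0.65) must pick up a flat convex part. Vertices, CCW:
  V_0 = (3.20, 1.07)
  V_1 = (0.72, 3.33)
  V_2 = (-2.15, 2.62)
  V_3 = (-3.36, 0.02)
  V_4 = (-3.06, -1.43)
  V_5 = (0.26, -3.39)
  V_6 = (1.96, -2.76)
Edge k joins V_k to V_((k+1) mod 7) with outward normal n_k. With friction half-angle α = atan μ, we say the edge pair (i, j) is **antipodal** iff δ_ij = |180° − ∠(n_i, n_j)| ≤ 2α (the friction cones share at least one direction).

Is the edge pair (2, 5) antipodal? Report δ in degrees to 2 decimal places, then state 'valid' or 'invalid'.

α = atan 0.65 = 33.02°;  2α = 66.05°
edge 2: e_2 = (-1.21, -2.60);  n_2 = (-0.9066, +0.4219)
edge 5: e_5 = (+1.70, +0.63);  n_5 = (+0.3475, -0.9377)
∠(n_2, n_5) = 135.29°
δ = |180° − 135.29°| = 44.71°
44.71° ≤ 2α = 66.05°  →  valid

δ = 44.71°, valid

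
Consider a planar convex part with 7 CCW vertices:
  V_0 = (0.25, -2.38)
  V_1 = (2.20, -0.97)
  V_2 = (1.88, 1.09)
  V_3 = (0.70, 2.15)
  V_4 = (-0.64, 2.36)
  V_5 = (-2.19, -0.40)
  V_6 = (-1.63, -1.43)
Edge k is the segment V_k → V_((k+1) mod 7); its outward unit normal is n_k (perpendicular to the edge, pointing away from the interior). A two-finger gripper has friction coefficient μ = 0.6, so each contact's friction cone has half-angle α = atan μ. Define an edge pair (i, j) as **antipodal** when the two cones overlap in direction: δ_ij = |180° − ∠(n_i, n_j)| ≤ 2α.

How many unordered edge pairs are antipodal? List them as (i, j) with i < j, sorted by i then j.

α = atan 0.6 = 30.96°;  2α = 61.93°
n_0 = (+0.5859, -0.8104)
n_1 = (+0.9881, +0.1535)
n_2 = (+0.6683, +0.7439)
n_3 = (+0.1548, +0.9879)
n_4 = (-0.8719, +0.4897)
n_5 = (-0.8785, -0.4777)
n_6 = (-0.4510, -0.8925)
  (0,1): δ = 117.04°  ·
  (0,2): δ = 77.80°  ·
  (0,3): δ = 44.78°  ✓
  (0,4): δ = 24.81°  ✓
  (0,5): δ = 82.66°  ·
  (0,6): δ = 117.32°  ·
  (1,2): δ = 140.76°  ·
  (1,3): δ = 107.74°  ·
  (1,4): δ = 38.15°  ✓
  (1,5): δ = 19.70°  ✓
  (1,6): δ = 54.36°  ✓
  (2,3): δ = 146.97°  ·
  (2,4): δ = 77.38°  ·
  (2,5): δ = 19.53°  ✓
  (2,6): δ = 15.13°  ✓
  (3,4): δ = 110.41°  ·
  (3,5): δ = 52.56°  ✓
  (3,6): δ = 17.90°  ✓
  (4,5): δ = 122.15°  ·
  (4,6): δ = 87.49°  ·
  (5,6): δ = 145.34°  ·
antipodal pairs: 9

count = 9; pairs: (0,3), (0,4), (1,4), (1,5), (1,6), (2,5), (2,6), (3,5), (3,6)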